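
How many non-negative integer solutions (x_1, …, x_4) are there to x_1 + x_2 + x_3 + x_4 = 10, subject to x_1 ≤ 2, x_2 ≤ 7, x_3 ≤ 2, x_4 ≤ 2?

Without the upper bounds there are C(13,3) = 286 ways to split 10 among 4 variables.
Subtract solutions that violate a single cap (substitute x_i' = x_i − (cap_i+1)): x_1 ≥ 3 gives C(10,3) = 120; x_2 ≥ 8 gives C(5,3) = 10; x_3 ≥ 3 gives C(10,3) = 120; x_4 ≥ 3 gives C(10,3) = 120. Together 370.
Add back pairs where two caps are both exceeded: 0 + 35 + 35 + 0 + 0 + 35 = 105.
Subtract triples: 0 + 0 + 4 + 0 = 4.
By inclusion–exclusion the count is 286 − 370 + 105 − 4 = 17.

17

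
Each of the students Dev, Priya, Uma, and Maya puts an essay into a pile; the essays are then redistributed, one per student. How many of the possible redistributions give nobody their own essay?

This is the derangement count D_4: permutations of 4 items with no fixed point.
By inclusion–exclusion this is Σ_{j=0}^{4} (−1)^j C(4,j)·(4−j)!.
Computing: 24 − 24 + 12 − 4 + 1 = 9.

9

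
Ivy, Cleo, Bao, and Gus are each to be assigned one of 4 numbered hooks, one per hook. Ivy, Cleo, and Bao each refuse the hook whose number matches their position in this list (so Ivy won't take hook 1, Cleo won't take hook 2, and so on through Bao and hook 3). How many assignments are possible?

11

Let Aᵢ (for i ∈ {1, 2, 3}) be the placements that put person i in their forbidden hook. Any j of these fix j positions, leaving (4−j)! ways to fill the rest, and there are C(3,j) ways to pick which j.
By inclusion–exclusion, the number of valid placements is Σ_{j=0}^{3} (−1)^j C(3,j)·(4−j)!.
Computing: 24 − 18 + 6 − 1 = 11.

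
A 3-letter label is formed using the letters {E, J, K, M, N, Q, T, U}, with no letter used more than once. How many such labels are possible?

336

This is a permutation of 3 out of 8: P(8,3) = 8!/5!.
8 × 7 × 6 = 336.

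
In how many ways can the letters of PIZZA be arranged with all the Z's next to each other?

24

Treat the 2 copies of Z as a single block. The multiset to arrange is then {ZZ, A, I, P}, 4 items in all.
All 4 items are distinct, so there are (4)! = 24 arrangements.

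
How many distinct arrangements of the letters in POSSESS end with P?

With the last slot taken by P, it remains to arrange the other 6 letters (OSSESS).
Those 6 letters have S appearing 4 times, giving (6)!/(4!) = 30.

30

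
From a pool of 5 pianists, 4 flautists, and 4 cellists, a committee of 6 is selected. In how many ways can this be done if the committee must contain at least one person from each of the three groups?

1520

With no constraint there are C(13,6) = 1716 possible selections.
Selections missing a whole group: no pianists → C(8,6) = 28; no flautists → C(9,6) = 84; no cellists → C(9,6) = 84.
Add back selections omitting two groups (i.e. drawn from a single group): C(5,6) + C(4,6) + C(4,6) = 0.
By inclusion–exclusion: 1716 − 196 + 0 = 1520.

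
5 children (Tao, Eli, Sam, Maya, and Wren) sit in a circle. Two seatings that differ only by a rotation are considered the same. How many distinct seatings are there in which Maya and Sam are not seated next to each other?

Without the restriction there are (4)! = 24 seatings.
Those with Maya next to Sam: fuse the pair into one unit and seat 4 units around a circle — 2·(3)! = 12.
Subtracting, 24 − 12 = 12.

12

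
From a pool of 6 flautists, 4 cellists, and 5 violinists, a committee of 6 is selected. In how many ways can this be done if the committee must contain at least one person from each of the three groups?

With no constraint there are C(15,6) = 5005 possible selections.
Selections missing a whole group: no flautists → C(9,6) = 84; no cellists → C(11,6) = 462; no violinists → C(10,6) = 210.
Add back selections omitting two groups (i.e. drawn from a single group): C(6,6) + C(4,6) + C(5,6) = 1.
By inclusion–exclusion: 5005 − 756 + 1 = 4250.

4250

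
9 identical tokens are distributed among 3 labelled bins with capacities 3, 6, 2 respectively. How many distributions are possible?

Ignoring the caps, the number of non-negative solutions to x_1+…+x_3 = 9 is C(11,2) = 55.
Subtract solutions that violate a single cap (substitute x_i' = x_i − (cap_i+1)): x_1 ≥ 4 gives C(7,2) = 21; x_2 ≥ 7 gives C(4,2) = 6; x_3 ≥ 3 gives C(8,2) = 28. Together 55.
Add back pairs where two caps are both exceeded: 0 + 6 + 0 = 6.
By inclusion–exclusion the count is 55 − 55 + 6 = 6.

6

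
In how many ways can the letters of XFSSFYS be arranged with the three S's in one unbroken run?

Treat the 3 copies of S as a single block. The multiset to arrange is then {SSS, F, F, X, Y}, 5 items in all.
That gives (5)!/(2!) = 60 arrangements.

60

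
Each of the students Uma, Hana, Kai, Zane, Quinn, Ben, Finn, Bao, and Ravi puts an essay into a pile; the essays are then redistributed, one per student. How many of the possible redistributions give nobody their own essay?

This is the derangement count D_9: permutations of 9 items with no fixed point.
By inclusion–exclusion this is Σ_{j=0}^{9} (−1)^j C(9,j)·(9−j)!.
Computing: 362880 − 362880 + 181440 − 60480 + 15120 − 3024 + 504 − 72 + 9 − 1 = 133496.

133496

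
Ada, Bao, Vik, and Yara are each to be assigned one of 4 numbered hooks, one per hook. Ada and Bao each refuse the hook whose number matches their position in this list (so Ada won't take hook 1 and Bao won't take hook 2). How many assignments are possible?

14

Let Aᵢ (for i ∈ {1, 2}) be the placements that put person i in their forbidden hook. Any j of these fix j positions, leaving (4−j)! ways to fill the rest, and there are C(2,j) ways to pick which j.
By inclusion–exclusion, the number of valid placements is Σ_{j=0}^{2} (−1)^j C(2,j)·(4−j)!.
Computing: 24 − 12 + 2 = 14.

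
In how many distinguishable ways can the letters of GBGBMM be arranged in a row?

90

GBGBMM has 6 letters with B appearing twice, G appearing twice, and M appearing twice.
So there are 6! / (2!·2!·2!) = 90 distinguishable arrangements.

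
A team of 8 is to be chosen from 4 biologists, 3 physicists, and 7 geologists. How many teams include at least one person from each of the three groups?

Unrestricted: C(14,8) = 3003 ways to pick any 8 of the 14.
Subtract selections that omit an entire group: no biologists → C(10,8) = 45; no physicists → C(11,8) = 165; no geologists → C(7,8) = 0.
Add back selections omitting two groups (i.e. drawn from a single group): C(4,8) + C(3,8) + C(7,8) = 0.
By inclusion–exclusion: 3003 − 210 + 0 = 2793.

2793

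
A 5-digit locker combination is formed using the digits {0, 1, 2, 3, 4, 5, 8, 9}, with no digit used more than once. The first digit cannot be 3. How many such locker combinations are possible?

5880

The first digit has 8−1 = 7 choices (anything except 3).
The remaining 4 digits are filled from the other 7 symbols without repetition: 7 × 6 × 5 × 4 = 840.
Total: 7 × 840 = 5880.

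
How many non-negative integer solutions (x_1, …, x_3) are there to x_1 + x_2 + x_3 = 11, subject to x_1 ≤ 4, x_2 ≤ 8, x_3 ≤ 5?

24

By stars and bars, unrestricted non-negative solutions to x_1+…+x_3 = 11 number C(11+2,2) = 78.
Subtract solutions that violate a single cap (substitute x_i' = x_i − (cap_i+1)): x_1 ≥ 5 gives C(8,2) = 28; x_2 ≥ 9 gives C(4,2) = 6; x_3 ≥ 6 gives C(7,2) = 21. Together 55.
Add back pairs where two caps are both exceeded: 0 + 1 + 0 = 1.
By inclusion–exclusion the count is 78 − 55 + 1 = 24.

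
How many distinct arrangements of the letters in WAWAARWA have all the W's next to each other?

30

Treat the 3 copies of W as a single block. The multiset to arrange is then {WWW, A, A, A, A, R}, 6 items in all.
That gives (6)!/(4!) = 30 arrangements.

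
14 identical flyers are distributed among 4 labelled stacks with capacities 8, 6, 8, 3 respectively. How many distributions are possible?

By stars and bars, unrestricted non-negative solutions to x_1+…+x_4 = 14 number C(14+3,3) = 680.
Subtract solutions that violate a single cap (substitute x_i' = x_i − (cap_i+1)): x_1 ≥ 9 gives C(8,3) = 56; x_2 ≥ 7 gives C(10,3) = 120; x_3 ≥ 9 gives C(8,3) = 56; x_4 ≥ 4 gives C(13,3) = 286. Together 518.
Add back pairs where two caps are both exceeded: 0 + 0 + 4 + 0 + 20 + 4 = 28.
By inclusion–exclusion the count is 680 − 518 + 28 = 190.

190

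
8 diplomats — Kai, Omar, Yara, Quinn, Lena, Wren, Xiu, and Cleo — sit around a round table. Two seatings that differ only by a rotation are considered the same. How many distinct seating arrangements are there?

Around a circle, 8 distinct people have 8!/8 = (7)! = 5040 rotationally distinct seatings.

5040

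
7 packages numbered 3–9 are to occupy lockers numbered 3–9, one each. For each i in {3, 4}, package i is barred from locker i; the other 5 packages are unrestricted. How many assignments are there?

Let Aᵢ (for i ∈ {3, 4}) be the placements that put package i in its forbidden locker. Any j of these fix j positions, leaving (7−j)! ways to fill the rest, and there are C(2,j) ways to pick which j.
By inclusion–exclusion, the number of valid placements is Σ_{j=0}^{2} (−1)^j C(2,j)·(7−j)!.
Computing: 5040 − 1440 + 120 = 3720.

3720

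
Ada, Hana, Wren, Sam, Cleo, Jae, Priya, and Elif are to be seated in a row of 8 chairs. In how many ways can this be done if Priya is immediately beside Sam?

Treat {Priya, Sam} as a single unit. There are 7 units to order, and the pair itself can be ordered 2 ways.
So the count is 2·(7)! = 10080.

10080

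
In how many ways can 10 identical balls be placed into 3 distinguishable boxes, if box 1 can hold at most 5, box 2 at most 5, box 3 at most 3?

10

By stars and bars, unrestricted non-negative solutions to x_1+…+x_3 = 10 number C(10+2,2) = 66.
Subtract solutions that violate a single cap (substitute x_i' = x_i − (cap_i+1)): x_1 ≥ 6 gives C(6,2) = 15; x_2 ≥ 6 gives C(6,2) = 15; x_3 ≥ 4 gives C(8,2) = 28. Together 58.
Add back pairs where two caps are both exceeded: 0 + 1 + 1 = 2.
By inclusion–exclusion the count is 66 − 58 + 2 = 10.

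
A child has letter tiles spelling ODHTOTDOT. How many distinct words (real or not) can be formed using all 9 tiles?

5040

ODHTOTDOT has 9 letters with D appearing twice, O appearing 3 times, and T appearing 3 times.
Dividing 9! = 362880 by 3!·3!·2! = 72 for the repeated letters gives 5040.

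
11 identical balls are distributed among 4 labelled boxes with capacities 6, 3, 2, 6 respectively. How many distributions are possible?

54

By stars and bars, unrestricted non-negative solutions to x_1+…+x_4 = 11 number C(11+3,3) = 364.
Subtract solutions that violate a single cap (substitute x_i' = x_i − (cap_i+1)): x_1 ≥ 7 gives C(7,3) = 35; x_2 ≥ 4 gives C(10,3) = 120; x_3 ≥ 3 gives C(11,3) = 165; x_4 ≥ 7 gives C(7,3) = 35. Together 355.
Add back pairs where two caps are both exceeded: 1 + 4 + 0 + 35 + 1 + 4 = 45.
By inclusion–exclusion the count is 364 − 355 + 45 = 54.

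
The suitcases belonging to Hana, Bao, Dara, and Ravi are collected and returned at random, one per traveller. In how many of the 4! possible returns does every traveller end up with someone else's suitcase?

Let Aᵢ be the assignments in which traveller i gets their own suitcase. We want the size of the complement of A₁∪…∪A_4.
By inclusion–exclusion this is Σ_{j=0}^{4} (−1)^j C(4,j)·(4−j)!.
Computing: 24 − 24 + 12 − 4 + 1 = 9.

9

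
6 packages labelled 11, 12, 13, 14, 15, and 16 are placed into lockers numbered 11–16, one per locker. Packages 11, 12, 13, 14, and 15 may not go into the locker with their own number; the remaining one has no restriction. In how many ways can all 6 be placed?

309

Let Aᵢ (for 11 ≤ i ≤ 15) be the placements that put package i in its forbidden locker. Any j of these fix j positions, leaving (6−j)! ways to fill the rest, and there are C(5,j) ways to pick which j.
By inclusion–exclusion, the number of valid placements is Σ_{j=0}^{5} (−1)^j C(5,j)·(6−j)!.
Computing: 720 − 600 + 240 − 60 + 10 − 1 = 309.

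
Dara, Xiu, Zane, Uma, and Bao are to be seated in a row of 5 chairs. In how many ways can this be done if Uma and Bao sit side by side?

Glue Uma and Bao into one block (2 internal orders), leaving 4 units to arrange in a row.
So the count is 2·(4)! = 48.

48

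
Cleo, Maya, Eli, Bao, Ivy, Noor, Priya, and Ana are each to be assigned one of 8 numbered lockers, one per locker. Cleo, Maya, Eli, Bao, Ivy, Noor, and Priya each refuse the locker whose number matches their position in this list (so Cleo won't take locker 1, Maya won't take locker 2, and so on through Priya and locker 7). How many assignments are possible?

Let Aᵢ (for 1 ≤ i ≤ 7) be the placements that put person i in their forbidden locker. Any j of these fix j positions, leaving (8−j)! ways to fill the rest, and there are C(7,j) ways to pick which j.
By inclusion–exclusion, the number of valid placements is Σ_{j=0}^{7} (−1)^j C(7,j)·(8−j)!.
Computing: 40320 − 35280 + 15120 − 4200 + 840 − 126 + 14 − 1 = 16687.

16687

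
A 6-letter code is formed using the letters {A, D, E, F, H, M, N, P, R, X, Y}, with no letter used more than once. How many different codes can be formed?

332640

With no repetition, fill the 6 letters in order: 11 choices, then 10, down to 6.
11 × 10 × 9 × 8 × 7 × 6 = 332640.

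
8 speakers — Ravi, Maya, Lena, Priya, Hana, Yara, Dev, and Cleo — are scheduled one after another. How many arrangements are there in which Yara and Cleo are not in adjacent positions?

There are 8! = 40320 arrangements in all. If Yara and Cleo are adjacent, merging them into one block gives 2·(7)! = 10080 arrangements.
Complementary counting: 40320 − 10080 = 30240.

30240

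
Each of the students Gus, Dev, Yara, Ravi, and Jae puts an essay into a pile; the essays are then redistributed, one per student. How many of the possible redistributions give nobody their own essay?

44

Count assignments avoiding every fixed point. For any j of the 5 students fixed to their own essay, the other 5−j can be arranged in (5−j)! ways.
By inclusion–exclusion this is Σ_{j=0}^{5} (−1)^j C(5,j)·(5−j)!.
Computing: 120 − 120 + 60 − 20 + 5 − 1 = 44.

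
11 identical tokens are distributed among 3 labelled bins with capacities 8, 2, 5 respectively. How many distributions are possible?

Ignoring the caps, the number of non-negative solutions to x_1+…+x_3 = 11 is C(13,2) = 78.
Subtract solutions that violate a single cap (substitute x_i' = x_i − (cap_i+1)): x_1 ≥ 9 gives C(4,2) = 6; x_2 ≥ 3 gives C(10,2) = 45; x_3 ≥ 6 gives C(7,2) = 21. Together 72.
Add back pairs where two caps are both exceeded: 0 + 0 + 6 = 6.
By inclusion–exclusion the count is 78 − 72 + 6 = 12.

12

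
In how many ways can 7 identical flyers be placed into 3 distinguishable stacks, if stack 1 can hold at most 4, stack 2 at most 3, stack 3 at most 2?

6

Ignoring the caps, the number of non-negative solutions to x_1+…+x_3 = 7 is C(9,2) = 36.
Subtract solutions that violate a single cap (substitute x_i' = x_i − (cap_i+1)): x_1 ≥ 5 gives C(4,2) = 6; x_2 ≥ 4 gives C(5,2) = 10; x_3 ≥ 3 gives C(6,2) = 15. Together 31.
Add back pairs where two caps are both exceeded: 0 + 0 + 1 = 1.
By inclusion–exclusion the count is 36 − 31 + 1 = 6.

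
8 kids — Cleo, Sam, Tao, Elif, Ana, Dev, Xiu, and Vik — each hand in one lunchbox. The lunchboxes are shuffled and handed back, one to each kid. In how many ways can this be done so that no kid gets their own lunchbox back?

This is the derangement count D_8: permutations of 8 items with no fixed point.
By inclusion–exclusion this is Σ_{j=0}^{8} (−1)^j C(8,j)·(8−j)!.
Computing: 40320 − 40320 + 20160 − 6720 + 1680 − 336 + 56 − 8 + 1 = 14833.

14833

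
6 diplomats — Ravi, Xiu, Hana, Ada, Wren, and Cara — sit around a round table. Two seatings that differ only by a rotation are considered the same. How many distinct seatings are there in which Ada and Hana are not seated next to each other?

Without the restriction there are (5)! = 120 seatings.
Those with Ada next to Hana: fuse the pair into one unit and seat 5 units around a circle — 2·(4)! = 48.
Subtracting, 120 − 48 = 72.

72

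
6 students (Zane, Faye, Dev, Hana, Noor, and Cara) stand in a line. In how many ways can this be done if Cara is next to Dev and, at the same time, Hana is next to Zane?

96

Treat {Cara,Dev} as one block (2 orders) and {Hana,Zane} as another (2 orders).
That leaves 4 units to arrange: 2 × 2 × 4! = 4 × 24 = 96.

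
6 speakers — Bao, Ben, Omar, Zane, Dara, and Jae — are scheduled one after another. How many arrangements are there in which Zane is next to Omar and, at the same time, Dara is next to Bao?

96

Treat {Zane,Omar} as one block (2 orders) and {Dara,Bao} as another (2 orders).
That leaves 4 units to arrange: 2 × 2 × 4! = 4 × 24 = 96.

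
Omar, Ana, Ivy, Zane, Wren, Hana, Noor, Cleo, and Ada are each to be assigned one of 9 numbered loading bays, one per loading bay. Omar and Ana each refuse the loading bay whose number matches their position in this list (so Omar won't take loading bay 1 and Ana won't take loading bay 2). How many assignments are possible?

Let Aᵢ (for i ∈ {1, 2}) be the placements that put person i in their forbidden loading bay. Any j of these fix j positions, leaving (9−j)! ways to fill the rest, and there are C(2,j) ways to pick which j.
By inclusion–exclusion, the number of valid placements is Σ_{j=0}^{2} (−1)^j C(2,j)·(9−j)!.
Computing: 362880 − 80640 + 5040 = 287280.

287280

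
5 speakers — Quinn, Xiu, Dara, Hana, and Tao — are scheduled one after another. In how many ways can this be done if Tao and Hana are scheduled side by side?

48

Treat {Tao, Hana} as a single unit. There are 4 units to order, and the pair itself can be ordered 2 ways.
So the count is 2·(4)! = 48.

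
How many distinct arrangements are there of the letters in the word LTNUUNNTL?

Letter multiplicities in LTNUUNNTL: L×2, N×3, T×2, U×2.
So there are 9! / (3!·2!·2!·2!) = 7560 distinguishable arrangements.

7560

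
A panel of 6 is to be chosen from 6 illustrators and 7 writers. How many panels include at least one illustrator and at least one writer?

1708

With no constraint there are C(13,6) = 1716 possible selections.
Subtract selections that omit an entire group: no illustrators → C(7,6) = 7; no writers → C(6,6) = 1.
Both groups omitted at once is impossible, so 1716 − 8 = 1708.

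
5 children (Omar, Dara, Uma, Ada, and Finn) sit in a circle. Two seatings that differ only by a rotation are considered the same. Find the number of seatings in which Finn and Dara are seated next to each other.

Treat {Finn, Dara} as one unit (2 internal orders) and seat the resulting 4 units around the table: (3)! circular arrangements.
So 2 × (3)! = 2 × 6 = 12.

12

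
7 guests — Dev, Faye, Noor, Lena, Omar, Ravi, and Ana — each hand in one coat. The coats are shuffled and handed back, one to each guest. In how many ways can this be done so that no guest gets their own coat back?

This is the derangement count D_7: permutations of 7 items with no fixed point.
By inclusion–exclusion this is Σ_{j=0}^{7} (−1)^j C(7,j)·(7−j)!.
Computing: 5040 − 5040 + 2520 − 840 + 210 − 42 + 7 − 1 = 1854.

1854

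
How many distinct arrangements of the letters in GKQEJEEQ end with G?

With the last slot taken by G, it remains to arrange the other 7 letters (KQEJEEQ).
Those 7 letters have E appearing 3 times and Q appearing twice, giving (7)!/(3!·2!) = 420.

420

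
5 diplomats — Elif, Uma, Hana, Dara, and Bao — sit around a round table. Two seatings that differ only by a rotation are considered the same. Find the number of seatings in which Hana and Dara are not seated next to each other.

Without the restriction there are (4)! = 24 seatings.
Seatings with Hana beside Dara: treat them as a block with 2 internal orders, giving 2 × (3)! = 12.
Subtracting, 24 − 12 = 12.

12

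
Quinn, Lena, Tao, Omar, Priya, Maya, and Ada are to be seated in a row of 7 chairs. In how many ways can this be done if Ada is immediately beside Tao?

1440

Glue Ada and Tao into one block (2 internal orders), leaving 6 units to arrange in a row.
That gives 2 × 6! = 2 × 720 = 1440.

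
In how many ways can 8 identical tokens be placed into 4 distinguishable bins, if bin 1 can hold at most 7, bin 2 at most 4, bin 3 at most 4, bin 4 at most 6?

120

By stars and bars, unrestricted non-negative solutions to x_1+…+x_4 = 8 number C(8+3,3) = 165.
Subtract solutions that violate a single cap (substitute x_i' = x_i − (cap_i+1)): x_1 ≥ 8 gives C(3,3) = 1; x_2 ≥ 5 gives C(6,3) = 20; x_3 ≥ 5 gives C(6,3) = 20; x_4 ≥ 7 gives C(4,3) = 4. Together 45.
No two caps can be exceeded simultaneously, so the pair terms are all 0.
By inclusion–exclusion the count is 165 − 45 + 0 = 120.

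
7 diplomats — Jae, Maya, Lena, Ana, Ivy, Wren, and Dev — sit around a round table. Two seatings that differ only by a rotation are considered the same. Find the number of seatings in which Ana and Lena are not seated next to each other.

All circular seatings of 7 people number (6)! = 720.
Those with Ana next to Lena: fuse the pair into one unit and seat 6 units around a circle — 2·(5)! = 240.
Subtracting, 720 − 240 = 480.

480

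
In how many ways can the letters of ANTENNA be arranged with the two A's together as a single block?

Treat the 2 copies of A as a single block. The multiset to arrange is then {AA, E, N, N, N, T}, 6 items in all.
That gives (6)!/(3!) = 120 arrangements.

120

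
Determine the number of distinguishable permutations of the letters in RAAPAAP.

105

Letter multiplicities in RAAPAAP: A×4, P×2, R×1.
Dividing 7! = 5040 by 4!·2! = 48 for the repeated letters gives 105.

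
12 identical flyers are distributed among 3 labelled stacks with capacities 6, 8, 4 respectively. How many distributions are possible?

25

Ignoring the caps, the number of non-negative solutions to x_1+…+x_3 = 12 is C(14,2) = 91.
Subtract solutions that violate a single cap (substitute x_i' = x_i − (cap_i+1)): x_1 ≥ 7 gives C(7,2) = 21; x_2 ≥ 9 gives C(5,2) = 10; x_3 ≥ 5 gives C(9,2) = 36. Together 67.
Add back pairs where two caps are both exceeded: 0 + 1 + 0 = 1.
By inclusion–exclusion the count is 91 − 67 + 1 = 25.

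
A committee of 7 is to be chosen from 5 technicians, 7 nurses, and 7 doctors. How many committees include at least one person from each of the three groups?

45374

Unrestricted: C(19,7) = 50388 ways to pick any 7 of the 19.
Subtract selections that omit an entire group: no technicians → C(14,7) = 3432; no nurses → C(12,7) = 792; no doctors → C(12,7) = 792.
Add back selections omitting two groups (i.e. drawn from a single group): C(5,7) + C(7,7) + C(7,7) = 2.
By inclusion–exclusion: 50388 − 5016 + 2 = 45374.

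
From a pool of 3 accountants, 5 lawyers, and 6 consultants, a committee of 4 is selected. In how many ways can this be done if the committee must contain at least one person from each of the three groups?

495

With no constraint there are C(14,4) = 1001 possible selections.
Subtract selections that omit an entire group: no accountants → C(11,4) = 330; no lawyers → C(9,4) = 126; no consultants → C(8,4) = 70.
Add back selections omitting two groups (i.e. drawn from a single group): C(3,4) + C(5,4) + C(6,4) = 20.
By inclusion–exclusion: 1001 − 526 + 20 = 495.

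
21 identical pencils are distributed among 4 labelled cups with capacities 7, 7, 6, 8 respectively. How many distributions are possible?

119

Without the upper bounds there are C(24,3) = 2024 ways to split 21 among 4 cups.
Subtract solutions that violate a single cap (substitute x_i' = x_i − (cap_i+1)): x_1 ≥ 8 gives C(16,3) = 560; x_2 ≥ 8 gives C(16,3) = 560; x_3 ≥ 7 gives C(17,3) = 680; x_4 ≥ 9 gives C(15,3) = 455. Together 2255.
Add back pairs where two caps are both exceeded: 56 + 84 + 35 + 84 + 35 + 56 = 350.
By inclusion–exclusion the count is 2024 − 2255 + 350 = 119.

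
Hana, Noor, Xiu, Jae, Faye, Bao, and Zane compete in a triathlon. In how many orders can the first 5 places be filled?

There are 7 choices for 1st place, 6 for 2nd, and so on down to 3 for position 5.
That gives 7 × 6 × 5 × 4 × 3 = 2520.

2520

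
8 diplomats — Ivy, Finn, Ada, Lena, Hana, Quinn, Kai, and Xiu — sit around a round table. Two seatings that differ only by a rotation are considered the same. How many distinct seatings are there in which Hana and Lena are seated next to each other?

1440

Glue Hana and Lena into a block (2 internal orders). Seating 7 units around a circle gives (6)! arrangements.
So 2 × (6)! = 2 × 720 = 1440.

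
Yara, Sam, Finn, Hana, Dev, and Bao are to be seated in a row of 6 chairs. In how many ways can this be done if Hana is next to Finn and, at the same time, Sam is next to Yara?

Treat {Hana,Finn} as one block (2 orders) and {Sam,Yara} as another (2 orders).
That leaves 4 units to arrange: 2 × 2 × 4! = 4 × 24 = 96.

96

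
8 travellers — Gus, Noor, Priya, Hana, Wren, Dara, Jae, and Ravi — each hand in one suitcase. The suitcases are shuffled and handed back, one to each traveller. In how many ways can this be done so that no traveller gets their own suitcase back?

14833

This is the derangement count D_8: permutations of 8 items with no fixed point.
By inclusion–exclusion this is Σ_{j=0}^{8} (−1)^j C(8,j)·(8−j)!.
Computing: 40320 − 40320 + 20160 − 6720 + 1680 − 336 + 56 − 8 + 1 = 14833.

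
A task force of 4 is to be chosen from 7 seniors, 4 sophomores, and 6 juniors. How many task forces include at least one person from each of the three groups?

With no constraint there are C(17,4) = 2380 possible selections.
Subtract selections that omit an entire group: no seniors → C(10,4) = 210; no sophomores → C(13,4) = 715; no juniors → C(11,4) = 330.
Add back selections omitting two groups (i.e. drawn from a single group): C(7,4) + C(4,4) + C(6,4) = 51.
By inclusion–exclusion: 2380 − 1255 + 51 = 1176.

1176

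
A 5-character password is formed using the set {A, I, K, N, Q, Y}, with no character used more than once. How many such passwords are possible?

720

Choose and order 5 of the 6 symbols: the first character has 6 options, the next 5, and so on down to 2.
6 × 5 × 4 × 3 × 2 = 720.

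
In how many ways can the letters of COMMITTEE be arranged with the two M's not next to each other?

35280

Total arrangements of COMMITTEE: 9!/(2!·2!·2!) = 45360.
If the two M's are adjacent, glue them into one block, leaving 8 items to arrange: (8)!/(2!·2!) = 10080 ways.
Hence 45360 − 10080 = 35280.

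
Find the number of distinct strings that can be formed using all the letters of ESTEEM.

120

ESTEEM has 6 letters with E appearing 3 times.
The number of distinct arrangements is 6!/(3!) = 720/6 = 120.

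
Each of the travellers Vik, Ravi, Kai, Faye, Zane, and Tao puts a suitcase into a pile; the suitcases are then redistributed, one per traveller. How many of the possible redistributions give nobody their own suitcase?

Let Aᵢ be the assignments in which traveller i gets their own suitcase. We want the size of the complement of A₁∪…∪A_6.
By inclusion–exclusion this is Σ_{j=0}^{6} (−1)^j C(6,j)·(6−j)!.
Computing: 720 − 720 + 360 − 120 + 30 − 6 + 1 = 265.

265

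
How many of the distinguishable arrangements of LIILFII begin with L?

With the first slot taken by L, it remains to arrange the other 6 letters (IILFII).
Those 6 letters have I appearing 4 times, giving (6)!/(4!) = 30.

30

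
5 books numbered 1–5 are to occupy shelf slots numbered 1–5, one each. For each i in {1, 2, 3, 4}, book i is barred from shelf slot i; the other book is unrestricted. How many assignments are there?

53

Let Aᵢ (for 1 ≤ i ≤ 4) be the placements that put book i in its forbidden shelf slot. Any j of these fix j positions, leaving (5−j)! ways to fill the rest, and there are C(4,j) ways to pick which j.
By inclusion–exclusion, the number of valid placements is Σ_{j=0}^{4} (−1)^j C(4,j)·(5−j)!.
Computing: 120 − 96 + 36 − 8 + 1 = 53.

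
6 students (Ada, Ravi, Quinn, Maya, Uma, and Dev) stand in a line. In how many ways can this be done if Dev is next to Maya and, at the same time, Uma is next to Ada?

Treat {Dev,Maya} as one block (2 orders) and {Uma,Ada} as another (2 orders).
That leaves 4 units to arrange: 2 × 2 × 4! = 4 × 24 = 96.

96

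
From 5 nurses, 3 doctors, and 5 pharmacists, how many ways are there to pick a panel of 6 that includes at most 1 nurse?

Split by how many nurses are chosen (0 through 1).
Sum: C(5,0)·C(8,6) + C(5,1)·C(8,5) = 28 + 280 = 308.

308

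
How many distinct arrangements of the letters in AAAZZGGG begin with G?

Fix G in the first position and arrange the remaining 7 letters.
Those 7 letters have A appearing 3 times, G appearing twice, and Z appearing twice, giving (7)!/(3!·2!·2!) = 210.

210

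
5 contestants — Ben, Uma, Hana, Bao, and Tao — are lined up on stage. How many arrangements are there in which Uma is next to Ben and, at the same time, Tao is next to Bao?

24

Treat {Uma,Ben} as one block (2 orders) and {Tao,Bao} as another (2 orders).
That leaves 3 units to arrange: 2 × 2 × 3! = 4 × 6 = 24.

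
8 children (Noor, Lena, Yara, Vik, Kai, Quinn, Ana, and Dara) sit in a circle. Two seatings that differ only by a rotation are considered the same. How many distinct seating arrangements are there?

5040

Seat Noor anywhere (absorbing the rotational symmetry), then permute the other 7: (7)! = 5040.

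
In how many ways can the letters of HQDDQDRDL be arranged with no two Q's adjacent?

Total arrangements of HQDDQDRDL: 9!/(4!·2!) = 7560.
Arrangements with the Q's together: treat QQ as one letter, giving (8)!/(4!) = 1680.
Hence 7560 − 1680 = 5880.

5880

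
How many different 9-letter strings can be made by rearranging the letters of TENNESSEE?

Letter multiplicities in TENNESSEE: E×4, N×2, S×2, T×1.
So there are 9! / (4!·2!·2!) = 3780 distinguishable arrangements.

3780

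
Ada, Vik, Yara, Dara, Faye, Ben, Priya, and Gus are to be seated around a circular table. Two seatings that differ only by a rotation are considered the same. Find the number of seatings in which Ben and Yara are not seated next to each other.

Without the restriction there are (7)! = 5040 seatings.
Those with Ben next to Yara: fuse the pair into one unit and seat 7 units around a circle — 2·(6)! = 1440.
Subtracting, 5040 − 1440 = 3600.

3600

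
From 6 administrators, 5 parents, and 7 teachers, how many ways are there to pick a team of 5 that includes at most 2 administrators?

Split by how many administrators are chosen (0 through 2).
Sum: C(6,0)·C(12,5) + C(6,1)·C(12,4) + C(6,2)·C(12,3) = 792 + 2970 + 3300 = 7062.

7062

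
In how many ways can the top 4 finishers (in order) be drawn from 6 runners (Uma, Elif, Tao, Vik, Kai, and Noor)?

360

There are 6 choices for 1st place, 5 for 2nd, and so on down to 3 for position 4.
That gives 6 × 5 × 4 × 3 = 360.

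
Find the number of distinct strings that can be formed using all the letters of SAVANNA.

420

Letter multiplicities in SAVANNA: A×3, N×2, S×1, V×1.
So there are 7! / (3!·2!) = 420 distinguishable arrangements.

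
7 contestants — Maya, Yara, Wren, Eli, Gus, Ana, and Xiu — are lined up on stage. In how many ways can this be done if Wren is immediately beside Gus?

1440

Place the 5 others and the Wren-Gus pair as 6 objects in a line; the pair has 2 internal arrangements.
So the count is 2·(6)! = 1440.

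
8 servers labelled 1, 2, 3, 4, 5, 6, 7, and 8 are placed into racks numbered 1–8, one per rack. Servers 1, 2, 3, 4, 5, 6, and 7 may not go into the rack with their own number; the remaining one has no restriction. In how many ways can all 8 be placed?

Let Aᵢ (for 1 ≤ i ≤ 7) be the placements that put server i in its forbidden rack. Any j of these fix j positions, leaving (8−j)! ways to fill the rest, and there are C(7,j) ways to pick which j.
By inclusion–exclusion, the number of valid placements is Σ_{j=0}^{7} (−1)^j C(7,j)·(8−j)!.
Computing: 40320 − 35280 + 15120 − 4200 + 840 − 126 + 14 − 1 = 16687.

16687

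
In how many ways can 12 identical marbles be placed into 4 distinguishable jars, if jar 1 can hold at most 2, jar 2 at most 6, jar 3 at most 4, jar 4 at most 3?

19

Without the upper bounds there are C(15,3) = 455 ways to split 12 among 4 jars.
Subtract solutions that violate a single cap (substitute x_i' = x_i − (cap_i+1)): x_1 ≥ 3 gives C(12,3) = 220; x_2 ≥ 7 gives C(8,3) = 56; x_3 ≥ 5 gives C(10,3) = 120; x_4 ≥ 4 gives C(11,3) = 165. Together 561.
Add back pairs where two caps are both exceeded: 10 + 35 + 56 + 1 + 4 + 20 = 126.
Subtract triples: 0 + 0 + 1 + 0 = 1.
By inclusion–exclusion the count is 455 − 561 + 126 − 1 = 19.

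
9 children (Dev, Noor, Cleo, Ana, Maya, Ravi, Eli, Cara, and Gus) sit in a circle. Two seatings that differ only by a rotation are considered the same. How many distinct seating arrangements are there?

40320

Around a circle, 9 distinct people have 9!/9 = (8)! = 40320 rotationally distinct seatings.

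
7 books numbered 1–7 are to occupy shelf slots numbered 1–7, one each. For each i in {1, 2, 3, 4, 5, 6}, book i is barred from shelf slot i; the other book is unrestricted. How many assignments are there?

Let Aᵢ (for 1 ≤ i ≤ 6) be the placements that put book i in its forbidden shelf slot. Any j of these fix j positions, leaving (7−j)! ways to fill the rest, and there are C(6,j) ways to pick which j.
By inclusion–exclusion, the number of valid placements is Σ_{j=0}^{6} (−1)^j C(6,j)·(7−j)!.
Computing: 5040 − 4320 + 1800 − 480 + 90 − 12 + 1 = 2119.

2119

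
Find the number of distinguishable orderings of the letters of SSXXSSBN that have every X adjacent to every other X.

Treat the 2 copies of X as a single block. The multiset to arrange is then {XX, B, N, S, S, S, S}, 7 items in all.
That gives (7)!/(4!) = 210 arrangements.

210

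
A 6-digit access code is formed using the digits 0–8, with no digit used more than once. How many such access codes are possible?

60480

Choose and order 6 of the 9 symbols: the first digit has 9 options, the next 8, and so on down to 4.
9 × 8 × 7 × 6 × 5 × 4 = 60480.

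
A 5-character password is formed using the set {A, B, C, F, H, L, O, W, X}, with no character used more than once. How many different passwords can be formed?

15120

Choose and order 5 of the 9 symbols: the first character has 9 options, the next 8, and so on down to 5.
That product is 9 × 8 × 7 × 6 × 5 = 15120.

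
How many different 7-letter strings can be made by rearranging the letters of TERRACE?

1260

Letter multiplicities in TERRACE: A×1, C×1, E×2, R×2, T×1.
The number of distinct arrangements is 7!/(2!·2!) = 5040/4 = 1260.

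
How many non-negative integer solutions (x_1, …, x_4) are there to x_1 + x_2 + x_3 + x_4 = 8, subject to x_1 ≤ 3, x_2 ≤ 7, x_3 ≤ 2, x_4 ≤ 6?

73

Ignoring the caps, the number of non-negative solutions to x_1+…+x_4 = 8 is C(11,3) = 165.
Subtract solutions that violate a single cap (substitute x_i' = x_i − (cap_i+1)): x_1 ≥ 4 gives C(7,3) = 35; x_2 ≥ 8 gives C(3,3) = 1; x_3 ≥ 3 gives C(8,3) = 56; x_4 ≥ 7 gives C(4,3) = 4. Together 96.
Add back pairs where two caps are both exceeded: 0 + 4 + 0 + 0 + 0 + 0 = 4.
By inclusion–exclusion the count is 165 − 96 + 4 = 73.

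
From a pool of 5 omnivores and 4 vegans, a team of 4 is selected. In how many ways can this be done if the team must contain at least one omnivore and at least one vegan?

Unrestricted: C(9,4) = 126 ways to pick any 4 of the 9.
Subtract selections that omit an entire group: no omnivores → C(4,4) = 1; no vegans → C(5,4) = 5.
Both groups omitted at once is impossible, so 126 − 6 = 120.

120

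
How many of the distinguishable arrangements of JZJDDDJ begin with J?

60

With the first slot taken by J, it remains to arrange the other 6 letters (ZJDDDJ).
Those 6 letters have D appearing 3 times and J appearing twice, giving (6)!/(3!·2!) = 60.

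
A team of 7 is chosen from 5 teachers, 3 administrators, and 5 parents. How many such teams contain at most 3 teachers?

1408

Split by how many teachers are chosen (0 through 3).
Sum: C(5,0)·C(8,7) + C(5,1)·C(8,6) + C(5,2)·C(8,5) + C(5,3)·C(8,4) = 8 + 140 + 560 + 700 = 1408.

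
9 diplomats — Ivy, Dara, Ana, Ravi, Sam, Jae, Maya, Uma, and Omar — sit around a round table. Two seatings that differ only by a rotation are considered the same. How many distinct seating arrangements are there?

40320

Fix one person's seat to break rotational symmetry; the remaining 8 people can be arranged in (8)! = 40320 ways.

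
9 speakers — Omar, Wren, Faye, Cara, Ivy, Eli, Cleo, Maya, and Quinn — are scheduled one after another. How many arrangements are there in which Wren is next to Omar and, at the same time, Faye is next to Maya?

20160

Treat {Wren,Omar} as one block (2 orders) and {Faye,Maya} as another (2 orders).
That leaves 7 units to arrange: 2 × 2 × 7! = 4 × 5040 = 20160.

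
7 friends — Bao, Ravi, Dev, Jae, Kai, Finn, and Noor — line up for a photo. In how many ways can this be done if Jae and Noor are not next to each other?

There are 7! = 5040 arrangements in all. If Jae and Noor are adjacent, merging them into one block gives 2·(6)! = 1440 arrangements.
So 5040 − 1440 = 3600 arrangements keep them apart.

3600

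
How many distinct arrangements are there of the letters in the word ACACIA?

ACACIA has 6 letters with A appearing 3 times and C appearing twice.
The number of distinct arrangements is 6!/(3!·2!) = 720/12 = 60.

60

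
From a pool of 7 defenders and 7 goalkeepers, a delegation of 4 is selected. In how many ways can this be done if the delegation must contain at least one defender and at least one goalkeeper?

With no constraint there are C(14,4) = 1001 possible selections.
Selections missing a whole group: no defenders → C(7,4) = 35; no goalkeepers → C(7,4) = 35.
Both groups omitted at once is impossible, so 1001 − 70 = 931.

931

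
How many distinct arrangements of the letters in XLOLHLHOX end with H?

Fix H in the last position and arrange the remaining 8 letters.
Those 8 letters have L appearing 3 times, O appearing twice, and X appearing twice, giving (8)!/(3!·2!·2!) = 1680.

1680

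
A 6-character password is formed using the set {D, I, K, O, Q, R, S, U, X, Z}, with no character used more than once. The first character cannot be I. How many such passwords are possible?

136080

The first character has 10−1 = 9 choices (anything except I).
The remaining 5 characters are filled from the other 9 symbols without repetition: 9 × 8 × 7 × 6 × 5 = 15120.
Total: 9 × 15120 = 136080.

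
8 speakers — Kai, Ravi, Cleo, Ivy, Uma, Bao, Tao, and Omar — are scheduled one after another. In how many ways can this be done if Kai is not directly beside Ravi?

Of the 8! = 40320 arrangements, those with Kai and Ravi adjacent number 2 × 7! = 10080 (treat the pair as a block with 2 internal orders).
So 40320 − 10080 = 30240 arrangements keep them apart.

30240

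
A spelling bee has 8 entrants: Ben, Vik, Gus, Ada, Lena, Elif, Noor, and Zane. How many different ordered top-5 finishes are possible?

This is an ordered selection of 5 from 8: P(8,5).
That gives 8 × 7 × 6 × 5 × 4 = 6720.

6720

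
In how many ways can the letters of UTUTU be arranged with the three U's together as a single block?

Treat the 3 copies of U as a single block. The multiset to arrange is then {UUU, T, T}, 3 items in all.
That gives (3)!/(2!) = 3 arrangements.

3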